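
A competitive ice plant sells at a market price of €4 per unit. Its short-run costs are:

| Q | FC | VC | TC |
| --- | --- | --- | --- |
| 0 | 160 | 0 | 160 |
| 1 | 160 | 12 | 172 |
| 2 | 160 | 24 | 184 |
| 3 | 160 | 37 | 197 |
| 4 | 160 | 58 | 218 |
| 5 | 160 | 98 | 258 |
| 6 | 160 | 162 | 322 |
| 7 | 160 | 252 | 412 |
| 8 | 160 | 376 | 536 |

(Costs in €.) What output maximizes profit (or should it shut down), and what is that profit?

Tabulate TR − TC: Q=0: -160; Q=1: -168; Q=2: -176; Q=3: -185; Q=4: -202; Q=5: -238; Q=6: -298; Q=7: -384; Q=8: -504.
Profit is highest at Q = 0. Equivalently, the lowest AVC in the table is 12/1 ≈ €12 at Q = 1, and P = €4 falls below it — price never covers variable cost, so the firm shuts down and loses only its fixed cost.

Q = 0 (shut down); profit = -€160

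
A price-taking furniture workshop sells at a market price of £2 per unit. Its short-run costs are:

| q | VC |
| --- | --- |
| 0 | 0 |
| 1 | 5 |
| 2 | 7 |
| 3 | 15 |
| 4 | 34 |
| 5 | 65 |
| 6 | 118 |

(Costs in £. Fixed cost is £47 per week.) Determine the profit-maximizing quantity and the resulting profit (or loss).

Profit at each row (π = 2q − TC): q=0: -47; q=1: -50; q=2: -50; q=3: -56; q=4: -73; q=5: -102; q=6: -153.
Profit is highest at q = 0. Equivalently, the lowest AVC in the table is 7/2 ≈ £3.50 at q = 2, and P = £2 falls below it — price never covers variable cost, so the firm shuts down and loses only its fixed cost.

q = 0 (shut down); profit = -£47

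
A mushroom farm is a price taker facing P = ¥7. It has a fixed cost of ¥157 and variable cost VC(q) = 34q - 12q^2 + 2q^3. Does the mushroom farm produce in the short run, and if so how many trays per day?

Shut down

Variable cost is VC = 34q - 12q^2 + 2q^3, so AVC = VC/q = 34 - 12q + 2q^2 and MC = dTC/dq = 34 - 24q + 6q^2.
The AVC parabola has its vertex at q = 12/4 = 3, where AVC = 34 - 12·3 + 2·3^2 = ¥16.
P = ¥7 lies below min AVC = ¥16; no output level covers variable cost.
Shutting down limits the loss to fixed cost, ¥157.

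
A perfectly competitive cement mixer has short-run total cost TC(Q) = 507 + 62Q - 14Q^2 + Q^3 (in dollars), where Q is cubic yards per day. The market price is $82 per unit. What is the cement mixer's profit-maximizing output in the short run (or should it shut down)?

Produce at Q = 10

Variable cost is VC = 62Q - 14Q^2 + Q^3, so AVC = VC/Q = 62 - 14Q + Q^2 and MC = dTC/dQ = 62 - 28Q + 3Q^2.
AVC is minimized where dAVC/dQ = -14 + 2Q = 0, at Q = 7; min AVC = 62 - 14·7 + 7^2 = $13.
P = $82 exceeds min AVC = $13, so the firm stays open.
P = MC gives -20 - 28Q + 3Q^2 = 0, with roots -2/3 and 10. Take the larger (rising MC): Q* = 10.
Check: AVC at Q = 10 is $22 ≤ P, so revenue covers variable cost.
Profit = P·Q − TC = 82·10 − 727 = $93.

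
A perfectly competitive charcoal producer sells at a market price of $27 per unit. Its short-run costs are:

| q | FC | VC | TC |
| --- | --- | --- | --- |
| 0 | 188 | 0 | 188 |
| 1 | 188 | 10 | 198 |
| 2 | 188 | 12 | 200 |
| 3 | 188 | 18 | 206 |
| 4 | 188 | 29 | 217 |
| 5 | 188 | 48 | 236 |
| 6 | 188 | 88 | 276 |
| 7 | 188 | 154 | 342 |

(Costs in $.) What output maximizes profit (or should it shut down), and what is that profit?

Compute π = P·q − TC at each output: q=0: -188; q=1: -171; q=2: -146; q=3: -125; q=4: -109; q=5: -101; q=6: -114; q=7: -153.
Profit is maximized at q = 5. AVC there is 48/5 = $9.60 ≤ P, so producing beats shutting down (which would give -$188).

q = 5; profit = -$101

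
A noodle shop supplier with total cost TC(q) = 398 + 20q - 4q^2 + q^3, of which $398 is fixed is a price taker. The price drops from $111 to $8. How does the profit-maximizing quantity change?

MC = 20 - 8q + 3q^2; the shutdown threshold is min AVC = $16 (at q = 2).
With P = $111 above the shutdown price, P = MC gives q = 7.
At P = $8 < min AVC = $16, price no longer covers variable cost at any output, so the firm shuts down: q = 0.

Output falls from 7 to 0 (the firm shuts down)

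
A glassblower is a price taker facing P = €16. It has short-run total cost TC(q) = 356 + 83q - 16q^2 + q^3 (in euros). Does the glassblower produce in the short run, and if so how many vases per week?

Shut down

From TC, MC = TC'(q) = 83 - 32q + 3q^2 and AVC = VC/q = 83 - 16q + q^2.
AVC hits its minimum where MC = AVC, at q = 8, giving min AVC = 83 - 16·8 + 8^2 = €19.
Since P = €16 < min AVC = €19, price fails to cover variable cost at any output.
Shutting down limits the loss to fixed cost, €356.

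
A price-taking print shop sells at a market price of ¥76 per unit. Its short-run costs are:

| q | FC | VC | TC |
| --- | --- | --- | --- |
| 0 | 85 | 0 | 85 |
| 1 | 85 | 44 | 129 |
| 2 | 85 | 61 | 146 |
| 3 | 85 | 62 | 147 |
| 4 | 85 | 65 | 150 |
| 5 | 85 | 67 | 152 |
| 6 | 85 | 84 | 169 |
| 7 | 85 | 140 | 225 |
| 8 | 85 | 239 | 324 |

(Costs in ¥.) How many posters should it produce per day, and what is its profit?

q = 7; profit = ¥307

Profit at each row (π = 76q − TC): q=0: -85; q=1: -53; q=2: 6; q=3: 81; q=4: 154; q=5: 228; q=6: 287; q=7: 307; q=8: 284.
Profit is maximized at q = 7. AVC there is 140/7 = ¥20 ≤ P, so producing beats shutting down (which would give -¥85).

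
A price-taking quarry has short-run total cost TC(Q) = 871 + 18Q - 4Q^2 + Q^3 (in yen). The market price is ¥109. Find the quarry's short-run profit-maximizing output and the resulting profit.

Profit = -¥381 at Q = 7

AVC = 18 - 4Q + Q^2 has its minimum ¥14 at Q = 2; price ¥109 clears that bar, so the firm operates.
With MC = 18 - 8Q + 3Q^2, P = MC on the upward-sloping part at Q* = 7.
TR = 109·7 = 763. TC = 871 + 273 = 1144. Profit = 763 − 1144 = -¥381.
That loss of ¥381 beats the ¥871 the firm would lose by shutting down; producing recovers ¥490 of fixed cost.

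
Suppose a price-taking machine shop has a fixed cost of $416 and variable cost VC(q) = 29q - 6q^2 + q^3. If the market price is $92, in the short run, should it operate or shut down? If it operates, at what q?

Produce at q = 7

From TC, MC = TC'(q) = 29 - 12q + 3q^2 and AVC = VC/q = 29 - 6q + q^2.
AVC hits its minimum where MC = AVC, at q = 3, giving min AVC = 29 - 6·3 + 3^2 = $20.
Because $92 ≥ $20, revenue can cover variable cost; the firm operates.
P = MC gives -63 - 12q + 3q^2 = 0, with roots -3 and 7. Take the larger (rising MC): q* = 7.
Check: AVC at q = 7 is $36 ≤ P, so revenue covers variable cost.
Profit = P·q − TC = 92·7 − 668 = -$24, a loss, but smaller than the $416 fixed cost the firm would lose by shutting down.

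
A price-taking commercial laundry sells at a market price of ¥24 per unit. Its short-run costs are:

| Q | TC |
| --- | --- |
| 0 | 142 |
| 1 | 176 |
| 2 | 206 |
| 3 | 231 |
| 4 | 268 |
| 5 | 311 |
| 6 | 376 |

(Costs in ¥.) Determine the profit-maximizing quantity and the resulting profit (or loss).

Profit at each row (π = 24Q − TC): Q=0: -142; Q=1: -152; Q=2: -158; Q=3: -159; Q=4: -172; Q=5: -191; Q=6: -232.
Profit is highest at Q = 0. Equivalently, the lowest AVC in the table is 89/3 ≈ ¥29.67 at Q = 3, and P = ¥24 falls below it — price never covers variable cost, so the firm shuts down and loses only its fixed cost.

Q = 0 (shut down); profit = -¥142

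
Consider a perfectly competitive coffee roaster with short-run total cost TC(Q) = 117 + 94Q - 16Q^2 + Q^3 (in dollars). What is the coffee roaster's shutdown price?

The shutdown price is the minimum of AVC. VC = 94Q - 16Q^2 + Q^3, so AVC = 94 - 16Q + Q^2.
At the minimum of AVC, MC = AVC. MC = 94 - 32Q + 3Q^2; setting MC = AVC gives 2Q^2 - 16Q = 0, so Q = 8. min AVC = 30.
The firm shuts down for any P below $30.

$30 per unit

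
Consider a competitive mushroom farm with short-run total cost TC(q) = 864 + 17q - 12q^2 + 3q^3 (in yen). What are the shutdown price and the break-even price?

Shutdown price = ¥5; break-even price = ¥197

AVC = 17 - 12q + 3q^2; minimized at q = 2, giving min AVC = ¥5. That is the shutdown price.
ATC = 864/q + 17 - 12q + 3q^2. Setting dATC/dq = −864/q^2 − 12 + 6q = 0 gives q = 6 (since 6·6^3 − 12·6^2 = 864).
min ATC = 864/6 + 17 − 12·6 + 3·6^2 = ¥197. That is the break-even price.
Between these two prices the firm operates at a loss; above ¥197 it earns a profit.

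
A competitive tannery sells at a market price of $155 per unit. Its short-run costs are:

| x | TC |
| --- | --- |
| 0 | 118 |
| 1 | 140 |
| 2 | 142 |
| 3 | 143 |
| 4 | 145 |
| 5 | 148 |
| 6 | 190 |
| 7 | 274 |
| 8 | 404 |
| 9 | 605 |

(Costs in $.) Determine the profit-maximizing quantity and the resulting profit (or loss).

Compute π = P·x − TC at each output: x=0: -118; x=1: 15; x=2: 168; x=3: 322; x=4: 475; x=5: 627; x=6: 740; x=7: 811; x=8: 836; x=9: 790.
Profit is maximized at x = 8. AVC there is 286/8 = $35.75 ≤ P, so producing beats shutting down (which would give -$118).

x = 8; profit = $836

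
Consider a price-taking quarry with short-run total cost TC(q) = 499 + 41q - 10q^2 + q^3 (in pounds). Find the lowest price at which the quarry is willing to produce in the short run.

£16 per unit

Short-run supply begins at min AVC. From VC = 41q - 10q^2 + q^3, AVC = 41 - 10q + q^2.
dAVC/dq = -10 + 2q = 0 gives q = 5. min AVC = 41 - 10·5 + 5^2 = 16.
For P < £16 the firm produces nothing.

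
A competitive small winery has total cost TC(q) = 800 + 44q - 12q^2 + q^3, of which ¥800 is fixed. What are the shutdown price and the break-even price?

Shutdown price = ¥8; break-even price = ¥104

Shutdown price = min AVC. AVC = 44 - 12q + q^2, with vertex at q = 6 and minimum ¥8.
ATC = 800/q + 44 - 12q + q^2. Setting dATC/dq = −800/q^2 − 12 + 2q = 0 gives q = 10 (since 2·10^3 − 12·10^2 = 800).
min ATC = 800/10 + 44 − 12·10 + 10^2 = ¥104. That is the break-even price.
For ¥8 ≤ P < ¥104 the firm produces at a loss; below ¥8 it shuts down.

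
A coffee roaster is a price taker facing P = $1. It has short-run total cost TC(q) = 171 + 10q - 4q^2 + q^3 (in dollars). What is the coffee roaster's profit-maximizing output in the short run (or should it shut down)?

Shut down

Strip out fixed cost: VC = 10q - 4q^2 + q^3. Then AVC = 10 - 4q + q^2 and MC = 10 - 8q + 3q^2.
The AVC parabola has its vertex at q = 4/2 = 2, where AVC = 10 - 4·2 + 2^2 = $6.
P = $1 lies below min AVC = $6; no output level covers variable cost.
Best response: produce nothing and absorb the $171 fixed cost.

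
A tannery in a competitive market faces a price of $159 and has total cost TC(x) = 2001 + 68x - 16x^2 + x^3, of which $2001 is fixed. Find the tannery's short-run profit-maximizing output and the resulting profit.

Profit = -$311 at x = 13

AVC = 68 - 16x + x^2; min AVC = $4 at x = 8. Since P = $159 ≥ min AVC, the firm produces.
With MC = 68 - 32x + 3x^2, P = MC on the upward-sloping part at x* = 13.
TR = 159·13 = 2067. TC = 2001 + 377 = 2378. Profit = 2067 − 2378 = -$311.
That loss of $311 beats the $2001 the firm would lose by shutting down; producing recovers $1690 of fixed cost.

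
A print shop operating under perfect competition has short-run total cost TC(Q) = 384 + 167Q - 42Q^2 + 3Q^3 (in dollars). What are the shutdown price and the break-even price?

AVC = 167 - 42Q + 3Q^2; minimized at Q = 7, giving min AVC = $20. That is the shutdown price.
ATC = 384/Q + 167 - 42Q + 3Q^2. Setting dATC/dQ = −384/Q^2 − 42 + 6Q = 0 gives Q = 8 (since 6·8^3 − 42·8^2 = 384).
min ATC = 384/8 + 167 − 42·8 + 3·8^2 = $71. That is the break-even price.
For $20 ≤ P < $71 the firm produces at a loss; below $20 it shuts down.

Shutdown price = $20; break-even price = $71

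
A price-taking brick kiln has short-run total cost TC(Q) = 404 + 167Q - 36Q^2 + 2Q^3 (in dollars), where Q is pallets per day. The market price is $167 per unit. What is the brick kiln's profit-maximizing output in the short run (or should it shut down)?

Produce at Q = 12

Strip out fixed cost: VC = 167Q - 36Q^2 + 2Q^3. Then AVC = 167 - 36Q + 2Q^2 and MC = 167 - 72Q + 6Q^2.
AVC is minimized where dAVC/dQ = -36 + 4Q = 0, at Q = 9; min AVC = 167 - 36·9 + 2·9^2 = $5.
Since P = $167 ≥ min AVC = $5, price covers variable cost and the firm should produce.
P = MC gives -72Q + 6Q^2 = 0, with roots 0 and 12. Take the larger (rising MC): Q* = 12.
Check: AVC at Q = 12 is $23 ≤ P, so revenue covers variable cost.
Profit = P·Q − TC = 167·12 − 680 = $1324.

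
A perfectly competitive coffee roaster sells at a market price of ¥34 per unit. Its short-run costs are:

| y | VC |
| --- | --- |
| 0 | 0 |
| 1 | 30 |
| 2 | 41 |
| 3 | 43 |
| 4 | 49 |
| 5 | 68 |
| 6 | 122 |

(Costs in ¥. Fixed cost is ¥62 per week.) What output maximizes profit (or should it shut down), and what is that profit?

Tabulate TR − TC: y=0: -62; y=1: -58; y=2: -35; y=3: -3; y=4: 25; y=5: 40; y=6: 20.
Profit is maximized at y = 5. AVC there is 68/5 = ¥13.60 ≤ P, so producing beats shutting down (which would give -¥62).

y = 5; profit = ¥40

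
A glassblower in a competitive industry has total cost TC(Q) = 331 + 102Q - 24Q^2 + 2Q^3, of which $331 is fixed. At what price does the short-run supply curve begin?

$30 per unit

Short-run supply begins at min AVC. From VC = 102Q - 24Q^2 + 2Q^3, AVC = 102 - 24Q + 2Q^2.
dAVC/dQ = -24 + 4Q = 0 gives Q = 6. min AVC = 102 - 24·6 + 2·6^2 = 30.
For P < $30 the firm produces nothing.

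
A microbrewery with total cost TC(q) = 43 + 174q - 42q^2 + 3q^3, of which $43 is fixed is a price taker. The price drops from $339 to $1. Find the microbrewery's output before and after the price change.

MC = 174 - 84q + 9q^2; the shutdown threshold is min AVC = $27 (at q = 7).
At P = $339 ≥ min AVC, set P = MC on the rising branch: q = 11.
At P = $1 < min AVC = $27, price no longer covers variable cost at any output, so the firm shuts down: q = 0.

Output falls from 11 to 0 (the firm shuts down)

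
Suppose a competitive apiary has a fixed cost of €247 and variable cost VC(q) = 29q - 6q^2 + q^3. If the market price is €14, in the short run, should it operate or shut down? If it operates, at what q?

Shut down

Strip out fixed cost: VC = 29q - 6q^2 + q^3. Then AVC = 29 - 6q + q^2 and MC = 29 - 12q + 3q^2.
AVC is minimized where dAVC/dq = -6 + 2q = 0, at q = 3; min AVC = 29 - 6·3 + 3^2 = €20.
With P < min AVC (€14 < €20), every unit sold adds to the loss.
The firm minimizes its loss by shutting down and losing only its fixed cost of €247.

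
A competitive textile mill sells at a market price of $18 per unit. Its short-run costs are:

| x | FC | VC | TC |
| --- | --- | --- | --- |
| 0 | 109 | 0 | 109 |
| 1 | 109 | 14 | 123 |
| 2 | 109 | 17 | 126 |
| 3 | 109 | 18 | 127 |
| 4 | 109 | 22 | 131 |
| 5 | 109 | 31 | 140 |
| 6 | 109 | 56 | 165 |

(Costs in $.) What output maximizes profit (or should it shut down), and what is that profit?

Tabulate TR − TC: x=0: -109; x=1: -105; x=2: -90; x=3: -73; x=4: -59; x=5: -50; x=6: -57.
Profit is maximized at x = 5. AVC there is 31/5 = $6.20 ≤ P, so producing beats shutting down (which would give -$109).

x = 5; profit = -$50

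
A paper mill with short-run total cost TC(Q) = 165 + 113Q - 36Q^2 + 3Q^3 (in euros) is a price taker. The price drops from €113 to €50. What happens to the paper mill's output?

Output falls from 8 to 7

AVC = 113 - 36Q + 3Q^2, minimized at Q = 6 where min AVC = €5. MC = 113 - 72Q + 9Q^2.
With P = €113 above the shutdown price, P = MC gives Q = 8.
At P = €50 ≥ min AVC, set P = MC: Q = 7. The firm stays open but cuts output.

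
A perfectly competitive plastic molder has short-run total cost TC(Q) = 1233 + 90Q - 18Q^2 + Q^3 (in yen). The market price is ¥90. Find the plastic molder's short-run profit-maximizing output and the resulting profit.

AVC = 90 - 18Q + Q^2 has its minimum ¥9 at Q = 9; price ¥90 clears that bar, so the firm operates.
With MC = 90 - 36Q + 3Q^2, P = MC on the upward-sloping part at Q* = 12.
TR = 90·12 = 1080. TC = 1233 + 216 = 1449. Profit = 1080 − 1449 = -¥369.
Shutting down would mean losing the fixed cost of ¥1233, so operating at a loss of ¥369 is better by ¥864.

Profit = -¥369 at Q = 12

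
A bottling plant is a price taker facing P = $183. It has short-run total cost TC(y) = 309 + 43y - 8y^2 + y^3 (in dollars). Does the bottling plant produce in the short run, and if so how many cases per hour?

Produce at y = 10

From TC, MC = TC'(y) = 43 - 16y + 3y^2 and AVC = VC/y = 43 - 8y + y^2.
The AVC parabola has its vertex at y = 8/2 = 4, where AVC = 43 - 8·4 + 4^2 = $27.
P = $183 exceeds min AVC = $27, so the firm stays open.
Set P = MC: 183 = 43 - 16y + 3y^2 → -140 - 16y + 3y^2 = 0. The roots are y = -14/3 and y = 10; the profit-maximizing output is on the rising part of MC, so y* = 10.
Check: AVC at y = 10 is $63 ≤ P, so revenue covers variable cost.
Profit = P·y − TC = 183·10 − 939 = $891.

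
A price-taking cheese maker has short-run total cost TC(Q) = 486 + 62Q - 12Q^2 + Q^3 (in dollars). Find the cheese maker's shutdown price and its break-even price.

AVC = 62 - 12Q + Q^2; minimized at Q = 6, giving min AVC = $26. That is the shutdown price.
ATC = 486/Q + 62 - 12Q + Q^2. Setting dATC/dQ = −486/Q^2 − 12 + 2Q = 0 gives Q = 9 (since 2·9^3 − 12·9^2 = 486).
min ATC = 486/9 + 62 − 12·9 + 9^2 = $89. That is the break-even price.
Between these two prices the firm operates at a loss; above $89 it earns a profit.

Shutdown price = $26; break-even price = $89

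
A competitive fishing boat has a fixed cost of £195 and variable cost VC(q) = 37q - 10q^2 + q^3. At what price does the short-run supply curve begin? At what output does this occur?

£12 per unit, at q = 5

The firm shuts down when price falls below the minimum of average variable cost. AVC = VC/q = 37 - 10q + q^2.
dAVC/dq = -10 + 2q = 0 gives q = 5. min AVC = 37 - 10·5 + 5^2 = 12.
The firm shuts down for any P below £12.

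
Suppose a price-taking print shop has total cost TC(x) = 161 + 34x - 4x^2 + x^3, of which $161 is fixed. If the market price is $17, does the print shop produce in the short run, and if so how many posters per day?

Shut down

From TC, MC = TC'(x) = 34 - 8x + 3x^2 and AVC = VC/x = 34 - 4x + x^2.
AVC hits its minimum where MC = AVC, at x = 2, giving min AVC = 34 - 4·2 + 2^2 = $30.
Since P = $17 < min AVC = $30, price fails to cover variable cost at any output.
Shutting down limits the loss to fixed cost, $161.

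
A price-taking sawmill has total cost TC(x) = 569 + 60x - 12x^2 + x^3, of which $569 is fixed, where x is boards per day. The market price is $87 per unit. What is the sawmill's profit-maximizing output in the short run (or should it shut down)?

Strip out fixed cost: VC = 60x - 12x^2 + x^3. Then AVC = 60 - 12x + x^2 and MC = 60 - 24x + 3x^2.
The AVC parabola has its vertex at x = 12/2 = 6, where AVC = 60 - 12·6 + 6^2 = $24.
Because $87 ≥ $24, revenue can cover variable cost; the firm operates.
Solving P = MC: -27 - 24x + 3x^2 = 0 ⇒ x = -1 or 9. On the upward-sloping branch, x* = 9.
Check: AVC at x = 9 is $33 ≤ P, so revenue covers variable cost.
Profit = P·x − TC = 87·9 − 866 = -$83, a loss, but smaller than the $569 fixed cost the firm would lose by shutting down.

Produce at x = 9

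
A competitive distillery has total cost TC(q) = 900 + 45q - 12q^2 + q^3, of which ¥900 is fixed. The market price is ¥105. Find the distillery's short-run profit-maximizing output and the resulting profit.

AVC = 45 - 12q + q^2; min AVC = ¥9 at q = 6. Since P = ¥105 ≥ min AVC, the firm produces.
With MC = 45 - 24q + 3q^2, P = MC on the upward-sloping part at q* = 10.
TR = 105·10 = 1050. TC = 900 + 250 = 1150. Profit = 1050 − 1150 = -¥100.
That loss of ¥100 beats the ¥900 the firm would lose by shutting down; producing recovers ¥800 of fixed cost.

Profit = -¥100 at q = 10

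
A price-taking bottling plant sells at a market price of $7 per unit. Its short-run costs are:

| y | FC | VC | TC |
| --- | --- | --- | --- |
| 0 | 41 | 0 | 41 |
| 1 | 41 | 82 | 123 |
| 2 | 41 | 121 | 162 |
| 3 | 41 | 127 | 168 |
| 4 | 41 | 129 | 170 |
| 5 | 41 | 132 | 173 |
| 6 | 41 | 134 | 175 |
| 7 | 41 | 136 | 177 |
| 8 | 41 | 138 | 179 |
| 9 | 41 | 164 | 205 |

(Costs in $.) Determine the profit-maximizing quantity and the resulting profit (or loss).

y = 0 (shut down); profit = -$41

Profit at each row (π = 7y − TC): y=0: -41; y=1: -116; y=2: -148; y=3: -147; y=4: -142; y=5: -138; y=6: -133; y=7: -128; y=8: -123; y=9: -142.
Profit is highest at y = 0. Equivalently, the lowest AVC in the table is 138/8 ≈ $17.25 at y = 8, and P = $7 falls below it — price never covers variable cost, so the firm shuts down and loses only its fixed cost.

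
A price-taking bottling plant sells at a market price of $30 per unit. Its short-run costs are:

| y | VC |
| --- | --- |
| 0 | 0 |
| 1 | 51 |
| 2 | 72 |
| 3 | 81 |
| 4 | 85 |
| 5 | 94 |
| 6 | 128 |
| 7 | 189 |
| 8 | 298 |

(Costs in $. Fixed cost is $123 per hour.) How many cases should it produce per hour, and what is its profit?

y = 5; profit = -$67

Compute π = P·y − TC at each output: y=0: -123; y=1: -144; y=2: -135; y=3: -114; y=4: -88; y=5: -67; y=6: -71; y=7: -102; y=8: -181.
Profit is maximized at y = 5. AVC there is 94/5 = $18.80 ≤ P, so producing beats shutting down (which would give -$123).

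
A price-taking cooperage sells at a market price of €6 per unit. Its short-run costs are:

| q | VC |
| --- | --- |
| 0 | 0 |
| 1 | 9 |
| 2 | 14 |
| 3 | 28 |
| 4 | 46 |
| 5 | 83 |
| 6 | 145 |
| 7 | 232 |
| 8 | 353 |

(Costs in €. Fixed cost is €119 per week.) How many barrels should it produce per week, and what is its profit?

Tabulate TR − TC: q=0: -119; q=1: -122; q=2: -121; q=3: -129; q=4: -141; q=5: -172; q=6: -228; q=7: -309; q=8: -424.
Profit is highest at q = 0. Equivalently, the lowest AVC in the table is 14/2 ≈ €7 at q = 2, and P = €6 falls below it — price never covers variable cost, so the firm shuts down and loses only its fixed cost.

q = 0 (shut down); profit = -€119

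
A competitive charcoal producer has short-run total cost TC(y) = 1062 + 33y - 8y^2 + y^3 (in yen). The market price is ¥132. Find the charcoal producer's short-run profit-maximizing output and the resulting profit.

Profit = -¥252 at y = 9

AVC = 33 - 8y + y^2; min AVC = ¥17 at y = 4. Since P = ¥132 ≥ min AVC, the firm produces.
With MC = 33 - 16y + 3y^2, P = MC on the upward-sloping part at y* = 9.
TR = 132·9 = 1188. TC = 1062 + 378 = 1440. Profit = 1188 − 1440 = -¥252.
That loss of ¥252 beats the ¥1062 the firm would lose by shutting down; producing recovers ¥810 of fixed cost.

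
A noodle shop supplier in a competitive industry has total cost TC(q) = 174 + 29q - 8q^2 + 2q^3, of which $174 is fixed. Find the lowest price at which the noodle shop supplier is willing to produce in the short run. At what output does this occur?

$21 per unit, at q = 2

The firm shuts down when price falls below the minimum of average variable cost. AVC = VC/q = 29 - 8q + 2q^2.
dAVC/dq = -8 + 4q = 0 gives q = 2. min AVC = 29 - 8·2 + 2·2^2 = 21.
The firm shuts down for any P below $21.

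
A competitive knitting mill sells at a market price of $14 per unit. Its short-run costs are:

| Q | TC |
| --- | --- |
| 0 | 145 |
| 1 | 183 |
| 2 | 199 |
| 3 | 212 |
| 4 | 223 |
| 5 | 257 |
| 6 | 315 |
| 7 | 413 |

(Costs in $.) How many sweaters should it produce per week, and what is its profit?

Compute π = P·Q − TC at each output: Q=0: -145; Q=1: -169; Q=2: -171; Q=3: -170; Q=4: -167; Q=5: -187; Q=6: -231; Q=7: -315.
Profit is highest at Q = 0. Equivalently, the lowest AVC in the table is 78/4 ≈ $19.50 at Q = 4, and P = $14 falls below it — price never covers variable cost, so the firm shuts down and loses only its fixed cost.

Q = 0 (shut down); profit = -$145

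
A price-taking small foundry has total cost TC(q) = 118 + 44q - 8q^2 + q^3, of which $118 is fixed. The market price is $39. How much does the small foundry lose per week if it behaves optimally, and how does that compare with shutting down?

Profit = -$68 at q = 5

AVC = 44 - 8q + q^2 has its minimum $28 at q = 4; price $39 clears that bar, so the firm operates.
MC = 44 - 16q + 3q^2. Setting P = MC and taking the root on the rising branch gives q* = 5.
TR = 39·5 = 195. TC = 118 + 145 = 263. Profit = 195 − 263 = -$68.
Shutting down would mean losing the fixed cost of $118, so operating at a loss of $68 is better by $50.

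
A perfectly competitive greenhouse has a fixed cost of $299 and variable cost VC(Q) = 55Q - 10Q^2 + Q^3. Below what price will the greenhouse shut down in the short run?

$30 per unit

The shutdown price is the minimum of AVC. VC = 55Q - 10Q^2 + Q^3, so AVC = 55 - 10Q + Q^2.
At the minimum of AVC, MC = AVC. MC = 55 - 20Q + 3Q^2; setting MC = AVC gives 2Q^2 - 10Q = 0, so Q = 5. min AVC = 30.
So the shutdown price is $30.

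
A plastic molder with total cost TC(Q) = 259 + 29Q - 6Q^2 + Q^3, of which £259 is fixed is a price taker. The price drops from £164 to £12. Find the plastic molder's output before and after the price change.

AVC = 29 - 6Q + Q^2, minimized at Q = 3 where min AVC = £20. MC = 29 - 12Q + 3Q^2.
At P = £164 ≥ min AVC, set P = MC on the rising branch: Q = 9.
At P = £12 < min AVC = £20, price no longer covers variable cost at any output, so the firm shuts down: Q = 0.

Output falls from 9 to 0 (the firm shuts down)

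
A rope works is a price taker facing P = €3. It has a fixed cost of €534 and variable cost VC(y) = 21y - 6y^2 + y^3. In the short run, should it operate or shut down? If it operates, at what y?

Shut down

Strip out fixed cost: VC = 21y - 6y^2 + y^3. Then AVC = 21 - 6y + y^2 and MC = 21 - 12y + 3y^2.
AVC hits its minimum where MC = AVC, at y = 3, giving min AVC = 21 - 6·3 + 3^2 = €12.
P = €3 lies below min AVC = €12; no output level covers variable cost.
The firm minimizes its loss by shutting down and losing only its fixed cost of €534.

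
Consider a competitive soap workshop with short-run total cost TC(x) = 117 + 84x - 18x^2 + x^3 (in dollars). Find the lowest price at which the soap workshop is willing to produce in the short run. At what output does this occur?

$3 per unit, at x = 9

Short-run supply begins at min AVC. From VC = 84x - 18x^2 + x^3, AVC = 84 - 18x + x^2.
At the minimum of AVC, MC = AVC. MC = 84 - 36x + 3x^2; setting MC = AVC gives 2x^2 - 18x = 0, so x = 9. min AVC = 3.
So the shutdown price is $3.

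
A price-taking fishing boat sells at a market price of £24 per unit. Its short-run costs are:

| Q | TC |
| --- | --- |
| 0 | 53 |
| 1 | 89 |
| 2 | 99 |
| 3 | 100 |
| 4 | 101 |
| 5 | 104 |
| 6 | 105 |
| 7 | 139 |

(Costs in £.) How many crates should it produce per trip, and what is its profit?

Q = 6; profit = £39

Tabulate TR − TC: Q=0: -53; Q=1: -65; Q=2: -51; Q=3: -28; Q=4: -5; Q=5: 16; Q=6: 39; Q=7: 29.
Profit is maximized at Q = 6. AVC there is 52/6 = £8.67 ≤ P, so producing beats shutting down (which would give -£53).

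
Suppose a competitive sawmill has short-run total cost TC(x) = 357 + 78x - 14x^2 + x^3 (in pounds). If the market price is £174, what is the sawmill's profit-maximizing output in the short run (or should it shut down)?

Produce at x = 12

Variable cost is VC = 78x - 14x^2 + x^3, so AVC = VC/x = 78 - 14x + x^2 and MC = dTC/dx = 78 - 28x + 3x^2.
The AVC parabola has its vertex at x = 14/2 = 7, where AVC = 78 - 14·7 + 7^2 = £29.
P = £174 exceeds min AVC = £29, so the firm stays open.
Solving P = MC: -96 - 28x + 3x^2 = 0 ⇒ x = -8/3 or 12. On the upward-sloping branch, x* = 12.
Check: AVC at x = 12 is £54 ≤ P, so revenue covers variable cost.
Profit = P·x − TC = 174·12 − 1005 = £1083.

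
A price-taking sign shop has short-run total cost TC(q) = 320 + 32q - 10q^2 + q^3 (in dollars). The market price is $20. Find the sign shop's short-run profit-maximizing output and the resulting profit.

AVC = 32 - 10q + q^2 has its minimum $7 at q = 5; price $20 clears that bar, so the firm operates.
With MC = 32 - 20q + 3q^2, P = MC on the upward-sloping part at q* = 6.
TR = 20·6 = 120. TC = 320 + 48 = 368. Profit = 120 − 368 = -$248.
By producing, the firm covers all variable cost plus $72 of fixed cost; shutting down would lose the full $320.

Profit = -$248 at q = 6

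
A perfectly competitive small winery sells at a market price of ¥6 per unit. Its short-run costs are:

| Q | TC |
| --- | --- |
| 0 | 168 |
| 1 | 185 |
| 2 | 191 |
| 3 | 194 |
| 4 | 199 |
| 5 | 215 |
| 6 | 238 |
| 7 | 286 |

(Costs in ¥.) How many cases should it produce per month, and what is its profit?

Q = 0 (shut down); profit = -¥168

Tabulate TR − TC: Q=0: -168; Q=1: -179; Q=2: -179; Q=3: -176; Q=4: -175; Q=5: -185; Q=6: -202; Q=7: -244.
Profit is highest at Q = 0. Equivalently, the lowest AVC in the table is 31/4 ≈ ¥7.75 at Q = 4, and P = ¥6 falls below it — price never covers variable cost, so the firm shuts down and loses only its fixed cost.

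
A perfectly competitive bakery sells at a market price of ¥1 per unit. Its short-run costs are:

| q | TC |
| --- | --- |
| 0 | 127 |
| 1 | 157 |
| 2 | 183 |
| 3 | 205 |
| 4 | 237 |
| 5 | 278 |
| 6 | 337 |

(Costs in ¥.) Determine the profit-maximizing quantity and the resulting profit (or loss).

q = 0 (shut down); profit = -¥127

Compute π = P·q − TC at each output: q=0: -127; q=1: -156; q=2: -181; q=3: -202; q=4: -233; q=5: -273; q=6: -331.
Profit is highest at q = 0. Equivalently, the lowest AVC in the table is 78/3 ≈ ¥26 at q = 3, and P = ¥1 falls below it — price never covers variable cost, so the firm shuts down and loses only its fixed cost.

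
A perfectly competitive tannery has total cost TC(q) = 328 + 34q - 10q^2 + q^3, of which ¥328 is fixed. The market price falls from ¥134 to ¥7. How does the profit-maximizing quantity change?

Output falls from 10 to 0 (the firm shuts down)

AVC = 34 - 10q + q^2, minimized at q = 5 where min AVC = ¥9. MC = 34 - 20q + 3q^2.
With P = ¥134 above the shutdown price, P = MC gives q = 10.
At P = ¥7 < min AVC = ¥9, price no longer covers variable cost at any output, so the firm shuts down: q = 0.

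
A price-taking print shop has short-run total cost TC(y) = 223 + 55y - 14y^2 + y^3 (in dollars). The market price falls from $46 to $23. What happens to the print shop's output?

MC = 55 - 28y + 3y^2; the shutdown threshold is min AVC = $6 (at y = 7).
At P = $46 ≥ min AVC, set P = MC on the rising branch: y = 9.
At P = $23 ≥ min AVC, set P = MC: y = 8. The firm stays open but cuts output.

Output falls from 9 to 8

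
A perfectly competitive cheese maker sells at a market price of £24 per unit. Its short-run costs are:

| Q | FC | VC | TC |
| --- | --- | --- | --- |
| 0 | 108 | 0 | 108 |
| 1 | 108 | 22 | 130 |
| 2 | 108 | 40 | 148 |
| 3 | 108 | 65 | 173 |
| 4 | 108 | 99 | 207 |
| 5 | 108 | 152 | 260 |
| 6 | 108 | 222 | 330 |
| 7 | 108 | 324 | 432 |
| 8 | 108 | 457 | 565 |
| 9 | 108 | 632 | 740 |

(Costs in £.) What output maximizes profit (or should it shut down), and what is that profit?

Q = 2; profit = -£100

Profit at each row (π = 24Q − TC): Q=0: -108; Q=1: -106; Q=2: -100; Q=3: -101; Q=4: -111; Q=5: -140; Q=6: -186; Q=7: -264; Q=8: -373; Q=9: -524.
Profit is maximized at Q = 2. AVC there is 40/2 = £20 ≤ P, so producing beats shutting down (which would give -£108).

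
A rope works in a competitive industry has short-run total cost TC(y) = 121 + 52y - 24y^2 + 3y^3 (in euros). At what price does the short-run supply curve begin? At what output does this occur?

€4 per unit, at y = 4

The shutdown price is the minimum of AVC. VC = 52y - 24y^2 + 3y^3, so AVC = 52 - 24y + 3y^2.
At the minimum of AVC, MC = AVC. MC = 52 - 48y + 9y^2; setting MC = AVC gives 6y^2 - 24y = 0, so y = 4. min AVC = 4.
So the shutdown price is €4.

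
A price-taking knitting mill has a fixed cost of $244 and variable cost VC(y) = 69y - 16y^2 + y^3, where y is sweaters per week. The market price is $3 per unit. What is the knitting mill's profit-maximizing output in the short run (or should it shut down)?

Strip out fixed cost: VC = 69y - 16y^2 + y^3. Then AVC = 69 - 16y + y^2 and MC = 69 - 32y + 3y^2.
AVC hits its minimum where MC = AVC, at y = 8, giving min AVC = 69 - 16·8 + 8^2 = $5.
With P < min AVC ($3 < $5), every unit sold adds to the loss.
The firm minimizes its loss by shutting down and losing only its fixed cost of $244.

Shut down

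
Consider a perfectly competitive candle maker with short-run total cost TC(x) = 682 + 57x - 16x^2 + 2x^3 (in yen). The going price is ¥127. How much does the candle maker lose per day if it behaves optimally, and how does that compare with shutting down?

Profit = -¥94 at x = 7

AVC = 57 - 16x + 2x^2; min AVC = ¥25 at x = 4. Since P = ¥127 ≥ min AVC, the firm produces.
MC = 57 - 32x + 6x^2. Setting P = MC and taking the root on the rising branch gives x* = 7.
TR = 127·7 = 889. TC = 682 + 301 = 983. Profit = 889 − 983 = -¥94.
Shutting down would mean losing the fixed cost of ¥682, so operating at a loss of ¥94 is better by ¥588.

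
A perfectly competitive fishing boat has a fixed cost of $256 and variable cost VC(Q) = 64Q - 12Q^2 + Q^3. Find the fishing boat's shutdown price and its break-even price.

AVC = 64 - 12Q + Q^2; minimized at Q = 6, giving min AVC = $28. That is the shutdown price.
ATC = 256/Q + 64 - 12Q + Q^2. Setting dATC/dQ = −256/Q^2 − 12 + 2Q = 0 gives Q = 8 (since 2·8^3 − 12·8^2 = 256).
min ATC = 256/8 + 64 − 12·8 + 8^2 = $64. That is the break-even price.
For $28 ≤ P < $64 the firm produces at a loss; below $28 it shuts down.

Shutdown price = $28; break-even price = $64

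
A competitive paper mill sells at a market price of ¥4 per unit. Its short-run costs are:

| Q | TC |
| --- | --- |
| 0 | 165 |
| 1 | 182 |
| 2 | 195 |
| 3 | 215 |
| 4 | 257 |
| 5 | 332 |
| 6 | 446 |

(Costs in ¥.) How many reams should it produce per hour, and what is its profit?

Compute π = P·Q − TC at each output: Q=0: -165; Q=1: -178; Q=2: -187; Q=3: -203; Q=4: -241; Q=5: -312; Q=6: -422.
Profit is highest at Q = 0. Equivalently, the lowest AVC in the table is 30/2 ≈ ¥15 at Q = 2, and P = ¥4 falls below it — price never covers variable cost, so the firm shuts down and loses only its fixed cost.

Q = 0 (shut down); profit = -¥165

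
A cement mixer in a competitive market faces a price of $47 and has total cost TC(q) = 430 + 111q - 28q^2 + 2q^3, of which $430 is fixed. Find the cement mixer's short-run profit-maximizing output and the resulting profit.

Profit = -$174 at q = 8

AVC = 111 - 28q + 2q^2 has its minimum $13 at q = 7; price $47 clears that bar, so the firm operates.
MC = 111 - 56q + 6q^2. Setting P = MC and taking the root on the rising branch gives q* = 8.
TR = 47·8 = 376. TC = 430 + 120 = 550. Profit = 376 − 550 = -$174.
Shutting down would mean losing the fixed cost of $430, so operating at a loss of $174 is better by $256.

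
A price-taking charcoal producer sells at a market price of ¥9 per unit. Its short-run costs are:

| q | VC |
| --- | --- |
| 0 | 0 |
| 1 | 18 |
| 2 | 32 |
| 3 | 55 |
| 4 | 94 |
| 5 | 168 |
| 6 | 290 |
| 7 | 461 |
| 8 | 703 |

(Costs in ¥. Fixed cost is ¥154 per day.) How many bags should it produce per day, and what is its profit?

q = 0 (shut down); profit = -¥154

Compute π = P·q − TC at each output: q=0: -154; q=1: -163; q=2: -168; q=3: -182; q=4: -212; q=5: -277; q=6: -390; q=7: -552; q=8: -785.
Profit is highest at q = 0. Equivalently, the lowest AVC in the table is 32/2 ≈ ¥16 at q = 2, and P = ¥9 falls below it — price never covers variable cost, so the firm shuts down and loses only its fixed cost.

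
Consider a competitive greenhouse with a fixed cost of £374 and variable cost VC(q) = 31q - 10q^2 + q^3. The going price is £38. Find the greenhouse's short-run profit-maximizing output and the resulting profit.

Profit = -£178 at q = 7

AVC = 31 - 10q + q^2 has its minimum £6 at q = 5; price £38 clears that bar, so the firm operates.
MC = 31 - 20q + 3q^2. Setting P = MC and taking the root on the rising branch gives q* = 7.
TR = 38·7 = 266. TC = 374 + 70 = 444. Profit = 266 − 444 = -£178.
That loss of £178 beats the £374 the firm would lose by shutting down; producing recovers £196 of fixed cost.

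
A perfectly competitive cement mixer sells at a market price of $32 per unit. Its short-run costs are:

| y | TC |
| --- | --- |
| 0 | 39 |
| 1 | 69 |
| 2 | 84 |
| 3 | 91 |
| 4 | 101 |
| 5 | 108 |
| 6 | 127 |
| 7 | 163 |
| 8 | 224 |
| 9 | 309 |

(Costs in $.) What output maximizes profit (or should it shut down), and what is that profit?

Compute π = P·y − TC at each output: y=0: -39; y=1: -37; y=2: -20; y=3: 5; y=4: 27; y=5: 52; y=6: 65; y=7: 61; y=8: 32; y=9: -21.
Profit is maximized at y = 6. AVC there is 88/6 = $14.67 ≤ P, so producing beats shutting down (which would give -$39).

y = 6; profit = $65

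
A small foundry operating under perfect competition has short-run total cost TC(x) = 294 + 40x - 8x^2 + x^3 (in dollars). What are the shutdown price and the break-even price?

Shutdown price = $24; break-even price = $75

AVC = 40 - 8x + x^2; minimized at x = 4, giving min AVC = $24. That is the shutdown price.
ATC = 294/x + 40 - 8x + x^2. Setting dATC/dx = −294/x^2 − 8 + 2x = 0 gives x = 7 (since 2·7^3 − 8·7^2 = 294).
min ATC = 294/7 + 40 − 8·7 + 7^2 = $75. That is the break-even price.
Between these two prices the firm operates at a loss; above $75 it earns a profit.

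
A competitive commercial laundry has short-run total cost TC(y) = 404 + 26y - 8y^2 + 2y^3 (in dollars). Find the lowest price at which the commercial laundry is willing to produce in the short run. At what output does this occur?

The firm shuts down when price falls below the minimum of average variable cost. AVC = VC/y = 26 - 8y + 2y^2.
At the minimum of AVC, MC = AVC. MC = 26 - 16y + 6y^2; setting MC = AVC gives 4y^2 - 8y = 0, so y = 2. min AVC = 18.
So the shutdown price is $18.

$18 per unit, at y = 2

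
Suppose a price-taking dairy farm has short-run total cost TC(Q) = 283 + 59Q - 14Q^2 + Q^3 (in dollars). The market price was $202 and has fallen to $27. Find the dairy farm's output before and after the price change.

MC = 59 - 28Q + 3Q^2; the shutdown threshold is min AVC = $10 (at Q = 7).
With P = $202 above the shutdown price, P = MC gives Q = 13.
At P = $27 ≥ min AVC, set P = MC: Q = 8. The firm stays open but cuts output.

Output falls from 13 to 8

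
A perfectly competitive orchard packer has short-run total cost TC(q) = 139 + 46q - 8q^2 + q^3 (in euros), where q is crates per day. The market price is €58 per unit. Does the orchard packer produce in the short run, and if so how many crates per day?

Produce at q = 6

Strip out fixed cost: VC = 46q - 8q^2 + q^3. Then AVC = 46 - 8q + q^2 and MC = 46 - 16q + 3q^2.
The AVC parabola has its vertex at q = 8/2 = 4, where AVC = 46 - 8·4 + 4^2 = €30.
Because €58 ≥ €30, revenue can cover variable cost; the firm operates.
Solving P = MC: -12 - 16q + 3q^2 = 0 ⇒ q = -2/3 or 6. On the upward-sloping branch, q* = 6.
Check: AVC at q = 6 is €34 ≤ P, so revenue covers variable cost.
Profit = P·q − TC = 58·6 − 343 = €5.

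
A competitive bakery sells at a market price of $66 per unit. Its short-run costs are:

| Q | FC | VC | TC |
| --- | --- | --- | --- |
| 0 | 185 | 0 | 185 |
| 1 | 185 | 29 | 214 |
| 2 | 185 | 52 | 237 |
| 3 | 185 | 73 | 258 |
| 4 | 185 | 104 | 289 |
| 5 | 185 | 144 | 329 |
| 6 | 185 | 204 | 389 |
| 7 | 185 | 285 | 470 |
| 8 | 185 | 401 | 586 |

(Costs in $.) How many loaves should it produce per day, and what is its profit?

Q = 6; profit = $7

Profit at each row (π = 66Q − TC): Q=0: -185; Q=1: -148; Q=2: -105; Q=3: -60; Q=4: -25; Q=5: 1; Q=6: 7; Q=7: -8; Q=8: -58.
Profit is maximized at Q = 6. AVC there is 204/6 = $34 ≤ P, so producing beats shutting down (which would give -$185).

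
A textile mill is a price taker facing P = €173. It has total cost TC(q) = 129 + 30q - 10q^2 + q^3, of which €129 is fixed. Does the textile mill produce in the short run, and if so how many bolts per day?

Variable cost is VC = 30q - 10q^2 + q^3, so AVC = VC/q = 30 - 10q + q^2 and MC = dTC/dq = 30 - 20q + 3q^2.
The AVC parabola has its vertex at q = 10/2 = 5, where AVC = 30 - 10·5 + 5^2 = €5.
Because €173 ≥ €5, revenue can cover variable cost; the firm operates.
Solving P = MC: -143 - 20q + 3q^2 = 0 ⇒ q = -13/3 or 11. On the upward-sloping branch, q* = 11.
Check: AVC at q = 11 is €41 ≤ P, so revenue covers variable cost.
Profit = P·q − TC = 173·11 − 580 = €1323.

Produce at q = 11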